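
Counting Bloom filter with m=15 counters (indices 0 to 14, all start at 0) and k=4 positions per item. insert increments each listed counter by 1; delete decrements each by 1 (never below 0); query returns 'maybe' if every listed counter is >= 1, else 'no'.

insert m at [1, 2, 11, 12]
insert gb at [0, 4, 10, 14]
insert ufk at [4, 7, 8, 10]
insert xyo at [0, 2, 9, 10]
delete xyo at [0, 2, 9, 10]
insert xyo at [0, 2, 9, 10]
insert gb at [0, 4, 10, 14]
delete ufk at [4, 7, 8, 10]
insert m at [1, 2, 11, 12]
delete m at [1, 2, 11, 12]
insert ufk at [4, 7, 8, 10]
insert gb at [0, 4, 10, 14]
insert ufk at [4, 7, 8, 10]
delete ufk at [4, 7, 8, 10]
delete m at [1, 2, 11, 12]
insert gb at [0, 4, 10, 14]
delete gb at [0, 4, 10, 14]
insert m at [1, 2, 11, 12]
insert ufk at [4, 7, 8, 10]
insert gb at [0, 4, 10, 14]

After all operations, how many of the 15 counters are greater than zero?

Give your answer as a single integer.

Step 1: insert m at [1, 2, 11, 12] -> counters=[0,1,1,0,0,0,0,0,0,0,0,1,1,0,0]
Step 2: insert gb at [0, 4, 10, 14] -> counters=[1,1,1,0,1,0,0,0,0,0,1,1,1,0,1]
Step 3: insert ufk at [4, 7, 8, 10] -> counters=[1,1,1,0,2,0,0,1,1,0,2,1,1,0,1]
Step 4: insert xyo at [0, 2, 9, 10] -> counters=[2,1,2,0,2,0,0,1,1,1,3,1,1,0,1]
Step 5: delete xyo at [0, 2, 9, 10] -> counters=[1,1,1,0,2,0,0,1,1,0,2,1,1,0,1]
Step 6: insert xyo at [0, 2, 9, 10] -> counters=[2,1,2,0,2,0,0,1,1,1,3,1,1,0,1]
Step 7: insert gb at [0, 4, 10, 14] -> counters=[3,1,2,0,3,0,0,1,1,1,4,1,1,0,2]
Step 8: delete ufk at [4, 7, 8, 10] -> counters=[3,1,2,0,2,0,0,0,0,1,3,1,1,0,2]
Step 9: insert m at [1, 2, 11, 12] -> counters=[3,2,3,0,2,0,0,0,0,1,3,2,2,0,2]
Step 10: delete m at [1, 2, 11, 12] -> counters=[3,1,2,0,2,0,0,0,0,1,3,1,1,0,2]
Step 11: insert ufk at [4, 7, 8, 10] -> counters=[3,1,2,0,3,0,0,1,1,1,4,1,1,0,2]
Step 12: insert gb at [0, 4, 10, 14] -> counters=[4,1,2,0,4,0,0,1,1,1,5,1,1,0,3]
Step 13: insert ufk at [4, 7, 8, 10] -> counters=[4,1,2,0,5,0,0,2,2,1,6,1,1,0,3]
Step 14: delete ufk at [4, 7, 8, 10] -> counters=[4,1,2,0,4,0,0,1,1,1,5,1,1,0,3]
Step 15: delete m at [1, 2, 11, 12] -> counters=[4,0,1,0,4,0,0,1,1,1,5,0,0,0,3]
Step 16: insert gb at [0, 4, 10, 14] -> counters=[5,0,1,0,5,0,0,1,1,1,6,0,0,0,4]
Step 17: delete gb at [0, 4, 10, 14] -> counters=[4,0,1,0,4,0,0,1,1,1,5,0,0,0,3]
Step 18: insert m at [1, 2, 11, 12] -> counters=[4,1,2,0,4,0,0,1,1,1,5,1,1,0,3]
Step 19: insert ufk at [4, 7, 8, 10] -> counters=[4,1,2,0,5,0,0,2,2,1,6,1,1,0,3]
Step 20: insert gb at [0, 4, 10, 14] -> counters=[5,1,2,0,6,0,0,2,2,1,7,1,1,0,4]
Final counters=[5,1,2,0,6,0,0,2,2,1,7,1,1,0,4] -> 11 nonzero

Answer: 11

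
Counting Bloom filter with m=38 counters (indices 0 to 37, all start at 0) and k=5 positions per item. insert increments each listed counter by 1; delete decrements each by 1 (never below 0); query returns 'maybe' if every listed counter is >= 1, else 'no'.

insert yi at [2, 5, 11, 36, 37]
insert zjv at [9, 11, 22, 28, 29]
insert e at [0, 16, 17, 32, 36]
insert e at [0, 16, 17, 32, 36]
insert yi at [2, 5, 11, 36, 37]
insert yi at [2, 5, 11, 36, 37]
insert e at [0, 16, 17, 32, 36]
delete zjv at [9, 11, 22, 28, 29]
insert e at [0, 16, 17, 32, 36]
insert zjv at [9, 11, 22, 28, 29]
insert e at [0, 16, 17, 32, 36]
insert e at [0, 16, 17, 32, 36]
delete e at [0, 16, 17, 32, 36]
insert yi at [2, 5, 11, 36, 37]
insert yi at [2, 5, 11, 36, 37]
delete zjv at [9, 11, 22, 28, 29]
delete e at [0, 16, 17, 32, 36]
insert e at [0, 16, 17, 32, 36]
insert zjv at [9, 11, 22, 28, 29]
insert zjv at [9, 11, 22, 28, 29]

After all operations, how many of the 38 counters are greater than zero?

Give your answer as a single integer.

Step 1: insert yi at [2, 5, 11, 36, 37] -> counters=[0,0,1,0,0,1,0,0,0,0,0,1,0,0,0,0,0,0,0,0,0,0,0,0,0,0,0,0,0,0,0,0,0,0,0,0,1,1]
Step 2: insert zjv at [9, 11, 22, 28, 29] -> counters=[0,0,1,0,0,1,0,0,0,1,0,2,0,0,0,0,0,0,0,0,0,0,1,0,0,0,0,0,1,1,0,0,0,0,0,0,1,1]
Step 3: insert e at [0, 16, 17, 32, 36] -> counters=[1,0,1,0,0,1,0,0,0,1,0,2,0,0,0,0,1,1,0,0,0,0,1,0,0,0,0,0,1,1,0,0,1,0,0,0,2,1]
Step 4: insert e at [0, 16, 17, 32, 36] -> counters=[2,0,1,0,0,1,0,0,0,1,0,2,0,0,0,0,2,2,0,0,0,0,1,0,0,0,0,0,1,1,0,0,2,0,0,0,3,1]
Step 5: insert yi at [2, 5, 11, 36, 37] -> counters=[2,0,2,0,0,2,0,0,0,1,0,3,0,0,0,0,2,2,0,0,0,0,1,0,0,0,0,0,1,1,0,0,2,0,0,0,4,2]
Step 6: insert yi at [2, 5, 11, 36, 37] -> counters=[2,0,3,0,0,3,0,0,0,1,0,4,0,0,0,0,2,2,0,0,0,0,1,0,0,0,0,0,1,1,0,0,2,0,0,0,5,3]
Step 7: insert e at [0, 16, 17, 32, 36] -> counters=[3,0,3,0,0,3,0,0,0,1,0,4,0,0,0,0,3,3,0,0,0,0,1,0,0,0,0,0,1,1,0,0,3,0,0,0,6,3]
Step 8: delete zjv at [9, 11, 22, 28, 29] -> counters=[3,0,3,0,0,3,0,0,0,0,0,3,0,0,0,0,3,3,0,0,0,0,0,0,0,0,0,0,0,0,0,0,3,0,0,0,6,3]
Step 9: insert e at [0, 16, 17, 32, 36] -> counters=[4,0,3,0,0,3,0,0,0,0,0,3,0,0,0,0,4,4,0,0,0,0,0,0,0,0,0,0,0,0,0,0,4,0,0,0,7,3]
Step 10: insert zjv at [9, 11, 22, 28, 29] -> counters=[4,0,3,0,0,3,0,0,0,1,0,4,0,0,0,0,4,4,0,0,0,0,1,0,0,0,0,0,1,1,0,0,4,0,0,0,7,3]
Step 11: insert e at [0, 16, 17, 32, 36] -> counters=[5,0,3,0,0,3,0,0,0,1,0,4,0,0,0,0,5,5,0,0,0,0,1,0,0,0,0,0,1,1,0,0,5,0,0,0,8,3]
Step 12: insert e at [0, 16, 17, 32, 36] -> counters=[6,0,3,0,0,3,0,0,0,1,0,4,0,0,0,0,6,6,0,0,0,0,1,0,0,0,0,0,1,1,0,0,6,0,0,0,9,3]
Step 13: delete e at [0, 16, 17, 32, 36] -> counters=[5,0,3,0,0,3,0,0,0,1,0,4,0,0,0,0,5,5,0,0,0,0,1,0,0,0,0,0,1,1,0,0,5,0,0,0,8,3]
Step 14: insert yi at [2, 5, 11, 36, 37] -> counters=[5,0,4,0,0,4,0,0,0,1,0,5,0,0,0,0,5,5,0,0,0,0,1,0,0,0,0,0,1,1,0,0,5,0,0,0,9,4]
Step 15: insert yi at [2, 5, 11, 36, 37] -> counters=[5,0,5,0,0,5,0,0,0,1,0,6,0,0,0,0,5,5,0,0,0,0,1,0,0,0,0,0,1,1,0,0,5,0,0,0,10,5]
Step 16: delete zjv at [9, 11, 22, 28, 29] -> counters=[5,0,5,0,0,5,0,0,0,0,0,5,0,0,0,0,5,5,0,0,0,0,0,0,0,0,0,0,0,0,0,0,5,0,0,0,10,5]
Step 17: delete e at [0, 16, 17, 32, 36] -> counters=[4,0,5,0,0,5,0,0,0,0,0,5,0,0,0,0,4,4,0,0,0,0,0,0,0,0,0,0,0,0,0,0,4,0,0,0,9,5]
Step 18: insert e at [0, 16, 17, 32, 36] -> counters=[5,0,5,0,0,5,0,0,0,0,0,5,0,0,0,0,5,5,0,0,0,0,0,0,0,0,0,0,0,0,0,0,5,0,0,0,10,5]
Step 19: insert zjv at [9, 11, 22, 28, 29] -> counters=[5,0,5,0,0,5,0,0,0,1,0,6,0,0,0,0,5,5,0,0,0,0,1,0,0,0,0,0,1,1,0,0,5,0,0,0,10,5]
Step 20: insert zjv at [9, 11, 22, 28, 29] -> counters=[5,0,5,0,0,5,0,0,0,2,0,7,0,0,0,0,5,5,0,0,0,0,2,0,0,0,0,0,2,2,0,0,5,0,0,0,10,5]
Final counters=[5,0,5,0,0,5,0,0,0,2,0,7,0,0,0,0,5,5,0,0,0,0,2,0,0,0,0,0,2,2,0,0,5,0,0,0,10,5] -> 13 nonzero

Answer: 13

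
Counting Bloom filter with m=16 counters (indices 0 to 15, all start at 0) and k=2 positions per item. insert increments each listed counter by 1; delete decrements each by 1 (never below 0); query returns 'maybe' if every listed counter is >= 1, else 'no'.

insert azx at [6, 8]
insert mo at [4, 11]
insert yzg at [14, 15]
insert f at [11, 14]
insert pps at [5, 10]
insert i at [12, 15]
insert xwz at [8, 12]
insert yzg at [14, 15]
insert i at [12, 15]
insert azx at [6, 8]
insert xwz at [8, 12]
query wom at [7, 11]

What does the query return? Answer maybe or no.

Step 1: insert azx at [6, 8] -> counters=[0,0,0,0,0,0,1,0,1,0,0,0,0,0,0,0]
Step 2: insert mo at [4, 11] -> counters=[0,0,0,0,1,0,1,0,1,0,0,1,0,0,0,0]
Step 3: insert yzg at [14, 15] -> counters=[0,0,0,0,1,0,1,0,1,0,0,1,0,0,1,1]
Step 4: insert f at [11, 14] -> counters=[0,0,0,0,1,0,1,0,1,0,0,2,0,0,2,1]
Step 5: insert pps at [5, 10] -> counters=[0,0,0,0,1,1,1,0,1,0,1,2,0,0,2,1]
Step 6: insert i at [12, 15] -> counters=[0,0,0,0,1,1,1,0,1,0,1,2,1,0,2,2]
Step 7: insert xwz at [8, 12] -> counters=[0,0,0,0,1,1,1,0,2,0,1,2,2,0,2,2]
Step 8: insert yzg at [14, 15] -> counters=[0,0,0,0,1,1,1,0,2,0,1,2,2,0,3,3]
Step 9: insert i at [12, 15] -> counters=[0,0,0,0,1,1,1,0,2,0,1,2,3,0,3,4]
Step 10: insert azx at [6, 8] -> counters=[0,0,0,0,1,1,2,0,3,0,1,2,3,0,3,4]
Step 11: insert xwz at [8, 12] -> counters=[0,0,0,0,1,1,2,0,4,0,1,2,4,0,3,4]
Query wom: check counters[7]=0 counters[11]=2 -> no

Answer: no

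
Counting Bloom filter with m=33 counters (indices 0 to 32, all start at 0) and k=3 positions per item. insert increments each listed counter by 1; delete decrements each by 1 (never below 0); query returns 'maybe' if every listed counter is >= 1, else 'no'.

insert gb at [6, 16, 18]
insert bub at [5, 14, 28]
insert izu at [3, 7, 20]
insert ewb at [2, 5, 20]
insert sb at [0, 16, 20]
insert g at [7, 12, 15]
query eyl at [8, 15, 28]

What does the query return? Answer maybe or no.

Step 1: insert gb at [6, 16, 18] -> counters=[0,0,0,0,0,0,1,0,0,0,0,0,0,0,0,0,1,0,1,0,0,0,0,0,0,0,0,0,0,0,0,0,0]
Step 2: insert bub at [5, 14, 28] -> counters=[0,0,0,0,0,1,1,0,0,0,0,0,0,0,1,0,1,0,1,0,0,0,0,0,0,0,0,0,1,0,0,0,0]
Step 3: insert izu at [3, 7, 20] -> counters=[0,0,0,1,0,1,1,1,0,0,0,0,0,0,1,0,1,0,1,0,1,0,0,0,0,0,0,0,1,0,0,0,0]
Step 4: insert ewb at [2, 5, 20] -> counters=[0,0,1,1,0,2,1,1,0,0,0,0,0,0,1,0,1,0,1,0,2,0,0,0,0,0,0,0,1,0,0,0,0]
Step 5: insert sb at [0, 16, 20] -> counters=[1,0,1,1,0,2,1,1,0,0,0,0,0,0,1,0,2,0,1,0,3,0,0,0,0,0,0,0,1,0,0,0,0]
Step 6: insert g at [7, 12, 15] -> counters=[1,0,1,1,0,2,1,2,0,0,0,0,1,0,1,1,2,0,1,0,3,0,0,0,0,0,0,0,1,0,0,0,0]
Query eyl: check counters[8]=0 counters[15]=1 counters[28]=1 -> no

Answer: no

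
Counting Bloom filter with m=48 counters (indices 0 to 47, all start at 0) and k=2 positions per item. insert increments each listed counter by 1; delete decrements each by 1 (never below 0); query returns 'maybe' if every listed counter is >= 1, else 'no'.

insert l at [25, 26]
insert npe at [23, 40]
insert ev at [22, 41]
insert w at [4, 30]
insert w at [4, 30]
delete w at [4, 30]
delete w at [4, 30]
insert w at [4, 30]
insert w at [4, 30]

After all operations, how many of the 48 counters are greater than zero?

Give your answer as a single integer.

Step 1: insert l at [25, 26] -> counters=[0,0,0,0,0,0,0,0,0,0,0,0,0,0,0,0,0,0,0,0,0,0,0,0,0,1,1,0,0,0,0,0,0,0,0,0,0,0,0,0,0,0,0,0,0,0,0,0]
Step 2: insert npe at [23, 40] -> counters=[0,0,0,0,0,0,0,0,0,0,0,0,0,0,0,0,0,0,0,0,0,0,0,1,0,1,1,0,0,0,0,0,0,0,0,0,0,0,0,0,1,0,0,0,0,0,0,0]
Step 3: insert ev at [22, 41] -> counters=[0,0,0,0,0,0,0,0,0,0,0,0,0,0,0,0,0,0,0,0,0,0,1,1,0,1,1,0,0,0,0,0,0,0,0,0,0,0,0,0,1,1,0,0,0,0,0,0]
Step 4: insert w at [4, 30] -> counters=[0,0,0,0,1,0,0,0,0,0,0,0,0,0,0,0,0,0,0,0,0,0,1,1,0,1,1,0,0,0,1,0,0,0,0,0,0,0,0,0,1,1,0,0,0,0,0,0]
Step 5: insert w at [4, 30] -> counters=[0,0,0,0,2,0,0,0,0,0,0,0,0,0,0,0,0,0,0,0,0,0,1,1,0,1,1,0,0,0,2,0,0,0,0,0,0,0,0,0,1,1,0,0,0,0,0,0]
Step 6: delete w at [4, 30] -> counters=[0,0,0,0,1,0,0,0,0,0,0,0,0,0,0,0,0,0,0,0,0,0,1,1,0,1,1,0,0,0,1,0,0,0,0,0,0,0,0,0,1,1,0,0,0,0,0,0]
Step 7: delete w at [4, 30] -> counters=[0,0,0,0,0,0,0,0,0,0,0,0,0,0,0,0,0,0,0,0,0,0,1,1,0,1,1,0,0,0,0,0,0,0,0,0,0,0,0,0,1,1,0,0,0,0,0,0]
Step 8: insert w at [4, 30] -> counters=[0,0,0,0,1,0,0,0,0,0,0,0,0,0,0,0,0,0,0,0,0,0,1,1,0,1,1,0,0,0,1,0,0,0,0,0,0,0,0,0,1,1,0,0,0,0,0,0]
Step 9: insert w at [4, 30] -> counters=[0,0,0,0,2,0,0,0,0,0,0,0,0,0,0,0,0,0,0,0,0,0,1,1,0,1,1,0,0,0,2,0,0,0,0,0,0,0,0,0,1,1,0,0,0,0,0,0]
Final counters=[0,0,0,0,2,0,0,0,0,0,0,0,0,0,0,0,0,0,0,0,0,0,1,1,0,1,1,0,0,0,2,0,0,0,0,0,0,0,0,0,1,1,0,0,0,0,0,0] -> 8 nonzero

Answer: 8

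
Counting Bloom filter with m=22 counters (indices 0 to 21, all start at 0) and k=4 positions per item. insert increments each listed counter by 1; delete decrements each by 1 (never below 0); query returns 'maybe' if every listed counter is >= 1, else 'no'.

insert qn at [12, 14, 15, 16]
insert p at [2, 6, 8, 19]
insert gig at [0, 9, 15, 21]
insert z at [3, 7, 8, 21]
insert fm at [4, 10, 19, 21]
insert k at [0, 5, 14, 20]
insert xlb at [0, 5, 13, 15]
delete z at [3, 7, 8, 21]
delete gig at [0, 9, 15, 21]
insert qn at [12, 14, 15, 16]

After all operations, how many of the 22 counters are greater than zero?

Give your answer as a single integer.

Answer: 15

Derivation:
Step 1: insert qn at [12, 14, 15, 16] -> counters=[0,0,0,0,0,0,0,0,0,0,0,0,1,0,1,1,1,0,0,0,0,0]
Step 2: insert p at [2, 6, 8, 19] -> counters=[0,0,1,0,0,0,1,0,1,0,0,0,1,0,1,1,1,0,0,1,0,0]
Step 3: insert gig at [0, 9, 15, 21] -> counters=[1,0,1,0,0,0,1,0,1,1,0,0,1,0,1,2,1,0,0,1,0,1]
Step 4: insert z at [3, 7, 8, 21] -> counters=[1,0,1,1,0,0,1,1,2,1,0,0,1,0,1,2,1,0,0,1,0,2]
Step 5: insert fm at [4, 10, 19, 21] -> counters=[1,0,1,1,1,0,1,1,2,1,1,0,1,0,1,2,1,0,0,2,0,3]
Step 6: insert k at [0, 5, 14, 20] -> counters=[2,0,1,1,1,1,1,1,2,1,1,0,1,0,2,2,1,0,0,2,1,3]
Step 7: insert xlb at [0, 5, 13, 15] -> counters=[3,0,1,1,1,2,1,1,2,1,1,0,1,1,2,3,1,0,0,2,1,3]
Step 8: delete z at [3, 7, 8, 21] -> counters=[3,0,1,0,1,2,1,0,1,1,1,0,1,1,2,3,1,0,0,2,1,2]
Step 9: delete gig at [0, 9, 15, 21] -> counters=[2,0,1,0,1,2,1,0,1,0,1,0,1,1,2,2,1,0,0,2,1,1]
Step 10: insert qn at [12, 14, 15, 16] -> counters=[2,0,1,0,1,2,1,0,1,0,1,0,2,1,3,3,2,0,0,2,1,1]
Final counters=[2,0,1,0,1,2,1,0,1,0,1,0,2,1,3,3,2,0,0,2,1,1] -> 15 nonzero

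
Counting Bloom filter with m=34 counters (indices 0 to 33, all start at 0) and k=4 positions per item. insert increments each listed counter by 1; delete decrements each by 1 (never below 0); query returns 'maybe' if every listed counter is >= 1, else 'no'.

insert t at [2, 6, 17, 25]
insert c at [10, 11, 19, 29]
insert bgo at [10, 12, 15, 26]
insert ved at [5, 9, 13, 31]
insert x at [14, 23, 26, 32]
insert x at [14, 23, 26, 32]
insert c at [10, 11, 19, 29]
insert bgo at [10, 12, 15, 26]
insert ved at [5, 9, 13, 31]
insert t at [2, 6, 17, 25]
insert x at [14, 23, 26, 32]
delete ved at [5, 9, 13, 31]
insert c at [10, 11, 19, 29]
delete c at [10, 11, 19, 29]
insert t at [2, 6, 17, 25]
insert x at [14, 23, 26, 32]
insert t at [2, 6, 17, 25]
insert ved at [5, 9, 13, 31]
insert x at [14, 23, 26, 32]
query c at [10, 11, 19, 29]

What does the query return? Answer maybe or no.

Step 1: insert t at [2, 6, 17, 25] -> counters=[0,0,1,0,0,0,1,0,0,0,0,0,0,0,0,0,0,1,0,0,0,0,0,0,0,1,0,0,0,0,0,0,0,0]
Step 2: insert c at [10, 11, 19, 29] -> counters=[0,0,1,0,0,0,1,0,0,0,1,1,0,0,0,0,0,1,0,1,0,0,0,0,0,1,0,0,0,1,0,0,0,0]
Step 3: insert bgo at [10, 12, 15, 26] -> counters=[0,0,1,0,0,0,1,0,0,0,2,1,1,0,0,1,0,1,0,1,0,0,0,0,0,1,1,0,0,1,0,0,0,0]
Step 4: insert ved at [5, 9, 13, 31] -> counters=[0,0,1,0,0,1,1,0,0,1,2,1,1,1,0,1,0,1,0,1,0,0,0,0,0,1,1,0,0,1,0,1,0,0]
Step 5: insert x at [14, 23, 26, 32] -> counters=[0,0,1,0,0,1,1,0,0,1,2,1,1,1,1,1,0,1,0,1,0,0,0,1,0,1,2,0,0,1,0,1,1,0]
Step 6: insert x at [14, 23, 26, 32] -> counters=[0,0,1,0,0,1,1,0,0,1,2,1,1,1,2,1,0,1,0,1,0,0,0,2,0,1,3,0,0,1,0,1,2,0]
Step 7: insert c at [10, 11, 19, 29] -> counters=[0,0,1,0,0,1,1,0,0,1,3,2,1,1,2,1,0,1,0,2,0,0,0,2,0,1,3,0,0,2,0,1,2,0]
Step 8: insert bgo at [10, 12, 15, 26] -> counters=[0,0,1,0,0,1,1,0,0,1,4,2,2,1,2,2,0,1,0,2,0,0,0,2,0,1,4,0,0,2,0,1,2,0]
Step 9: insert ved at [5, 9, 13, 31] -> counters=[0,0,1,0,0,2,1,0,0,2,4,2,2,2,2,2,0,1,0,2,0,0,0,2,0,1,4,0,0,2,0,2,2,0]
Step 10: insert t at [2, 6, 17, 25] -> counters=[0,0,2,0,0,2,2,0,0,2,4,2,2,2,2,2,0,2,0,2,0,0,0,2,0,2,4,0,0,2,0,2,2,0]
Step 11: insert x at [14, 23, 26, 32] -> counters=[0,0,2,0,0,2,2,0,0,2,4,2,2,2,3,2,0,2,0,2,0,0,0,3,0,2,5,0,0,2,0,2,3,0]
Step 12: delete ved at [5, 9, 13, 31] -> counters=[0,0,2,0,0,1,2,0,0,1,4,2,2,1,3,2,0,2,0,2,0,0,0,3,0,2,5,0,0,2,0,1,3,0]
Step 13: insert c at [10, 11, 19, 29] -> counters=[0,0,2,0,0,1,2,0,0,1,5,3,2,1,3,2,0,2,0,3,0,0,0,3,0,2,5,0,0,3,0,1,3,0]
Step 14: delete c at [10, 11, 19, 29] -> counters=[0,0,2,0,0,1,2,0,0,1,4,2,2,1,3,2,0,2,0,2,0,0,0,3,0,2,5,0,0,2,0,1,3,0]
Step 15: insert t at [2, 6, 17, 25] -> counters=[0,0,3,0,0,1,3,0,0,1,4,2,2,1,3,2,0,3,0,2,0,0,0,3,0,3,5,0,0,2,0,1,3,0]
Step 16: insert x at [14, 23, 26, 32] -> counters=[0,0,3,0,0,1,3,0,0,1,4,2,2,1,4,2,0,3,0,2,0,0,0,4,0,3,6,0,0,2,0,1,4,0]
Step 17: insert t at [2, 6, 17, 25] -> counters=[0,0,4,0,0,1,4,0,0,1,4,2,2,1,4,2,0,4,0,2,0,0,0,4,0,4,6,0,0,2,0,1,4,0]
Step 18: insert ved at [5, 9, 13, 31] -> counters=[0,0,4,0,0,2,4,0,0,2,4,2,2,2,4,2,0,4,0,2,0,0,0,4,0,4,6,0,0,2,0,2,4,0]
Step 19: insert x at [14, 23, 26, 32] -> counters=[0,0,4,0,0,2,4,0,0,2,4,2,2,2,5,2,0,4,0,2,0,0,0,5,0,4,7,0,0,2,0,2,5,0]
Query c: check counters[10]=4 counters[11]=2 counters[19]=2 counters[29]=2 -> maybe

Answer: maybe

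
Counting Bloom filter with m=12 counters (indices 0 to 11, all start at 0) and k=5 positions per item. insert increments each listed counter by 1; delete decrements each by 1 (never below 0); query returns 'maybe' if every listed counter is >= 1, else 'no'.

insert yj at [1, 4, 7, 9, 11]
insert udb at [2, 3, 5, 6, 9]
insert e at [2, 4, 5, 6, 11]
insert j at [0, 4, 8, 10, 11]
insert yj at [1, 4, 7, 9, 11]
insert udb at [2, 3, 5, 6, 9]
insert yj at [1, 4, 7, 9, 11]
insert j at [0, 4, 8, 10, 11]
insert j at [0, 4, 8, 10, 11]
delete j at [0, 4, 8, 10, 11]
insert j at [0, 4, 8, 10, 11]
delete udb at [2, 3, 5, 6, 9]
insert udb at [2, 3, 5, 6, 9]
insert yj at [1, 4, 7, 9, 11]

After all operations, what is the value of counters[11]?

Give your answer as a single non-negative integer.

Answer: 8

Derivation:
Step 1: insert yj at [1, 4, 7, 9, 11] -> counters=[0,1,0,0,1,0,0,1,0,1,0,1]
Step 2: insert udb at [2, 3, 5, 6, 9] -> counters=[0,1,1,1,1,1,1,1,0,2,0,1]
Step 3: insert e at [2, 4, 5, 6, 11] -> counters=[0,1,2,1,2,2,2,1,0,2,0,2]
Step 4: insert j at [0, 4, 8, 10, 11] -> counters=[1,1,2,1,3,2,2,1,1,2,1,3]
Step 5: insert yj at [1, 4, 7, 9, 11] -> counters=[1,2,2,1,4,2,2,2,1,3,1,4]
Step 6: insert udb at [2, 3, 5, 6, 9] -> counters=[1,2,3,2,4,3,3,2,1,4,1,4]
Step 7: insert yj at [1, 4, 7, 9, 11] -> counters=[1,3,3,2,5,3,3,3,1,5,1,5]
Step 8: insert j at [0, 4, 8, 10, 11] -> counters=[2,3,3,2,6,3,3,3,2,5,2,6]
Step 9: insert j at [0, 4, 8, 10, 11] -> counters=[3,3,3,2,7,3,3,3,3,5,3,7]
Step 10: delete j at [0, 4, 8, 10, 11] -> counters=[2,3,3,2,6,3,3,3,2,5,2,6]
Step 11: insert j at [0, 4, 8, 10, 11] -> counters=[3,3,3,2,7,3,3,3,3,5,3,7]
Step 12: delete udb at [2, 3, 5, 6, 9] -> counters=[3,3,2,1,7,2,2,3,3,4,3,7]
Step 13: insert udb at [2, 3, 5, 6, 9] -> counters=[3,3,3,2,7,3,3,3,3,5,3,7]
Step 14: insert yj at [1, 4, 7, 9, 11] -> counters=[3,4,3,2,8,3,3,4,3,6,3,8]
Final counters=[3,4,3,2,8,3,3,4,3,6,3,8] -> counters[11]=8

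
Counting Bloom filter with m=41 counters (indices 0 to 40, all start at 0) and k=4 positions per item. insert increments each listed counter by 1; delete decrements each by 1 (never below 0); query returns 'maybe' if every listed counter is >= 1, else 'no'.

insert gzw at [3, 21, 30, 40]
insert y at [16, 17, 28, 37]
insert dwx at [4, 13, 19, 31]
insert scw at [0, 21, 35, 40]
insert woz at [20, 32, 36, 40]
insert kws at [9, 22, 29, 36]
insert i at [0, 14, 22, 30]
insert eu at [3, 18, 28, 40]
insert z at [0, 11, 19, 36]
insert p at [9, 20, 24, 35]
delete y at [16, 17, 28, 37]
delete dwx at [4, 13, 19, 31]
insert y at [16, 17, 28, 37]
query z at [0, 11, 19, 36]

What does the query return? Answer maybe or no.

Step 1: insert gzw at [3, 21, 30, 40] -> counters=[0,0,0,1,0,0,0,0,0,0,0,0,0,0,0,0,0,0,0,0,0,1,0,0,0,0,0,0,0,0,1,0,0,0,0,0,0,0,0,0,1]
Step 2: insert y at [16, 17, 28, 37] -> counters=[0,0,0,1,0,0,0,0,0,0,0,0,0,0,0,0,1,1,0,0,0,1,0,0,0,0,0,0,1,0,1,0,0,0,0,0,0,1,0,0,1]
Step 3: insert dwx at [4, 13, 19, 31] -> counters=[0,0,0,1,1,0,0,0,0,0,0,0,0,1,0,0,1,1,0,1,0,1,0,0,0,0,0,0,1,0,1,1,0,0,0,0,0,1,0,0,1]
Step 4: insert scw at [0, 21, 35, 40] -> counters=[1,0,0,1,1,0,0,0,0,0,0,0,0,1,0,0,1,1,0,1,0,2,0,0,0,0,0,0,1,0,1,1,0,0,0,1,0,1,0,0,2]
Step 5: insert woz at [20, 32, 36, 40] -> counters=[1,0,0,1,1,0,0,0,0,0,0,0,0,1,0,0,1,1,0,1,1,2,0,0,0,0,0,0,1,0,1,1,1,0,0,1,1,1,0,0,3]
Step 6: insert kws at [9, 22, 29, 36] -> counters=[1,0,0,1,1,0,0,0,0,1,0,0,0,1,0,0,1,1,0,1,1,2,1,0,0,0,0,0,1,1,1,1,1,0,0,1,2,1,0,0,3]
Step 7: insert i at [0, 14, 22, 30] -> counters=[2,0,0,1,1,0,0,0,0,1,0,0,0,1,1,0,1,1,0,1,1,2,2,0,0,0,0,0,1,1,2,1,1,0,0,1,2,1,0,0,3]
Step 8: insert eu at [3, 18, 28, 40] -> counters=[2,0,0,2,1,0,0,0,0,1,0,0,0,1,1,0,1,1,1,1,1,2,2,0,0,0,0,0,2,1,2,1,1,0,0,1,2,1,0,0,4]
Step 9: insert z at [0, 11, 19, 36] -> counters=[3,0,0,2,1,0,0,0,0,1,0,1,0,1,1,0,1,1,1,2,1,2,2,0,0,0,0,0,2,1,2,1,1,0,0,1,3,1,0,0,4]
Step 10: insert p at [9, 20, 24, 35] -> counters=[3,0,0,2,1,0,0,0,0,2,0,1,0,1,1,0,1,1,1,2,2,2,2,0,1,0,0,0,2,1,2,1,1,0,0,2,3,1,0,0,4]
Step 11: delete y at [16, 17, 28, 37] -> counters=[3,0,0,2,1,0,0,0,0,2,0,1,0,1,1,0,0,0,1,2,2,2,2,0,1,0,0,0,1,1,2,1,1,0,0,2,3,0,0,0,4]
Step 12: delete dwx at [4, 13, 19, 31] -> counters=[3,0,0,2,0,0,0,0,0,2,0,1,0,0,1,0,0,0,1,1,2,2,2,0,1,0,0,0,1,1,2,0,1,0,0,2,3,0,0,0,4]
Step 13: insert y at [16, 17, 28, 37] -> counters=[3,0,0,2,0,0,0,0,0,2,0,1,0,0,1,0,1,1,1,1,2,2,2,0,1,0,0,0,2,1,2,0,1,0,0,2,3,1,0,0,4]
Query z: check counters[0]=3 counters[11]=1 counters[19]=1 counters[36]=3 -> maybe

Answer: maybe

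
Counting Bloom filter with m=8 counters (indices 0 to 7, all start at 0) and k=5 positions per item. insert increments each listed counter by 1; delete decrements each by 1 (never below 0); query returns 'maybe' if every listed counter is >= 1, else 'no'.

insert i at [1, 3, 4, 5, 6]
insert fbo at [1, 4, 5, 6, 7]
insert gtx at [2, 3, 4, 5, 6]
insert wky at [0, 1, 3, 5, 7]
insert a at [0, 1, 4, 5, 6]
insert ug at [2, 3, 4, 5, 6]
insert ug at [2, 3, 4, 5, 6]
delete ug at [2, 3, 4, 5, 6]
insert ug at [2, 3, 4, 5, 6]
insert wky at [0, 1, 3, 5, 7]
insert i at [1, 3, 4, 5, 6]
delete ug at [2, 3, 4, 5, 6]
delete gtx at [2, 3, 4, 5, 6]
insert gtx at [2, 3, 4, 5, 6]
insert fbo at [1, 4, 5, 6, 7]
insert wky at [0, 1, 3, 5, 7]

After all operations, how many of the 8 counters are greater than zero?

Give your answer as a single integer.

Step 1: insert i at [1, 3, 4, 5, 6] -> counters=[0,1,0,1,1,1,1,0]
Step 2: insert fbo at [1, 4, 5, 6, 7] -> counters=[0,2,0,1,2,2,2,1]
Step 3: insert gtx at [2, 3, 4, 5, 6] -> counters=[0,2,1,2,3,3,3,1]
Step 4: insert wky at [0, 1, 3, 5, 7] -> counters=[1,3,1,3,3,4,3,2]
Step 5: insert a at [0, 1, 4, 5, 6] -> counters=[2,4,1,3,4,5,4,2]
Step 6: insert ug at [2, 3, 4, 5, 6] -> counters=[2,4,2,4,5,6,5,2]
Step 7: insert ug at [2, 3, 4, 5, 6] -> counters=[2,4,3,5,6,7,6,2]
Step 8: delete ug at [2, 3, 4, 5, 6] -> counters=[2,4,2,4,5,6,5,2]
Step 9: insert ug at [2, 3, 4, 5, 6] -> counters=[2,4,3,5,6,7,6,2]
Step 10: insert wky at [0, 1, 3, 5, 7] -> counters=[3,5,3,6,6,8,6,3]
Step 11: insert i at [1, 3, 4, 5, 6] -> counters=[3,6,3,7,7,9,7,3]
Step 12: delete ug at [2, 3, 4, 5, 6] -> counters=[3,6,2,6,6,8,6,3]
Step 13: delete gtx at [2, 3, 4, 5, 6] -> counters=[3,6,1,5,5,7,5,3]
Step 14: insert gtx at [2, 3, 4, 5, 6] -> counters=[3,6,2,6,6,8,6,3]
Step 15: insert fbo at [1, 4, 5, 6, 7] -> counters=[3,7,2,6,7,9,7,4]
Step 16: insert wky at [0, 1, 3, 5, 7] -> counters=[4,8,2,7,7,10,7,5]
Final counters=[4,8,2,7,7,10,7,5] -> 8 nonzero

Answer: 8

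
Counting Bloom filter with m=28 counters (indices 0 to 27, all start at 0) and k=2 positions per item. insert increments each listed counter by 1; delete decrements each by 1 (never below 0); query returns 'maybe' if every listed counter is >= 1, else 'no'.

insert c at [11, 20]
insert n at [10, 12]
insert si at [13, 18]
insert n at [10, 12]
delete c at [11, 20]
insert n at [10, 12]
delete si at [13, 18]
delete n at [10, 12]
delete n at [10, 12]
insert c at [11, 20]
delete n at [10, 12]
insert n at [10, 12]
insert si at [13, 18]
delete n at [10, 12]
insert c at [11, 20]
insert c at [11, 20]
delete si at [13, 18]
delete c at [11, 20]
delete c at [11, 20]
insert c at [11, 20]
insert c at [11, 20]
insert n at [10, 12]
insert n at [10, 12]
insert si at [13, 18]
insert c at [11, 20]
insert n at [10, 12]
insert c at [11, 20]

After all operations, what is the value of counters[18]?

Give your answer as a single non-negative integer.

Answer: 1

Derivation:
Step 1: insert c at [11, 20] -> counters=[0,0,0,0,0,0,0,0,0,0,0,1,0,0,0,0,0,0,0,0,1,0,0,0,0,0,0,0]
Step 2: insert n at [10, 12] -> counters=[0,0,0,0,0,0,0,0,0,0,1,1,1,0,0,0,0,0,0,0,1,0,0,0,0,0,0,0]
Step 3: insert si at [13, 18] -> counters=[0,0,0,0,0,0,0,0,0,0,1,1,1,1,0,0,0,0,1,0,1,0,0,0,0,0,0,0]
Step 4: insert n at [10, 12] -> counters=[0,0,0,0,0,0,0,0,0,0,2,1,2,1,0,0,0,0,1,0,1,0,0,0,0,0,0,0]
Step 5: delete c at [11, 20] -> counters=[0,0,0,0,0,0,0,0,0,0,2,0,2,1,0,0,0,0,1,0,0,0,0,0,0,0,0,0]
Step 6: insert n at [10, 12] -> counters=[0,0,0,0,0,0,0,0,0,0,3,0,3,1,0,0,0,0,1,0,0,0,0,0,0,0,0,0]
Step 7: delete si at [13, 18] -> counters=[0,0,0,0,0,0,0,0,0,0,3,0,3,0,0,0,0,0,0,0,0,0,0,0,0,0,0,0]
Step 8: delete n at [10, 12] -> counters=[0,0,0,0,0,0,0,0,0,0,2,0,2,0,0,0,0,0,0,0,0,0,0,0,0,0,0,0]
Step 9: delete n at [10, 12] -> counters=[0,0,0,0,0,0,0,0,0,0,1,0,1,0,0,0,0,0,0,0,0,0,0,0,0,0,0,0]
Step 10: insert c at [11, 20] -> counters=[0,0,0,0,0,0,0,0,0,0,1,1,1,0,0,0,0,0,0,0,1,0,0,0,0,0,0,0]
Step 11: delete n at [10, 12] -> counters=[0,0,0,0,0,0,0,0,0,0,0,1,0,0,0,0,0,0,0,0,1,0,0,0,0,0,0,0]
Step 12: insert n at [10, 12] -> counters=[0,0,0,0,0,0,0,0,0,0,1,1,1,0,0,0,0,0,0,0,1,0,0,0,0,0,0,0]
Step 13: insert si at [13, 18] -> counters=[0,0,0,0,0,0,0,0,0,0,1,1,1,1,0,0,0,0,1,0,1,0,0,0,0,0,0,0]
Step 14: delete n at [10, 12] -> counters=[0,0,0,0,0,0,0,0,0,0,0,1,0,1,0,0,0,0,1,0,1,0,0,0,0,0,0,0]
Step 15: insert c at [11, 20] -> counters=[0,0,0,0,0,0,0,0,0,0,0,2,0,1,0,0,0,0,1,0,2,0,0,0,0,0,0,0]
Step 16: insert c at [11, 20] -> counters=[0,0,0,0,0,0,0,0,0,0,0,3,0,1,0,0,0,0,1,0,3,0,0,0,0,0,0,0]
Step 17: delete si at [13, 18] -> counters=[0,0,0,0,0,0,0,0,0,0,0,3,0,0,0,0,0,0,0,0,3,0,0,0,0,0,0,0]
Step 18: delete c at [11, 20] -> counters=[0,0,0,0,0,0,0,0,0,0,0,2,0,0,0,0,0,0,0,0,2,0,0,0,0,0,0,0]
Step 19: delete c at [11, 20] -> counters=[0,0,0,0,0,0,0,0,0,0,0,1,0,0,0,0,0,0,0,0,1,0,0,0,0,0,0,0]
Step 20: insert c at [11, 20] -> counters=[0,0,0,0,0,0,0,0,0,0,0,2,0,0,0,0,0,0,0,0,2,0,0,0,0,0,0,0]
Step 21: insert c at [11, 20] -> counters=[0,0,0,0,0,0,0,0,0,0,0,3,0,0,0,0,0,0,0,0,3,0,0,0,0,0,0,0]
Step 22: insert n at [10, 12] -> counters=[0,0,0,0,0,0,0,0,0,0,1,3,1,0,0,0,0,0,0,0,3,0,0,0,0,0,0,0]
Step 23: insert n at [10, 12] -> counters=[0,0,0,0,0,0,0,0,0,0,2,3,2,0,0,0,0,0,0,0,3,0,0,0,0,0,0,0]
Step 24: insert si at [13, 18] -> counters=[0,0,0,0,0,0,0,0,0,0,2,3,2,1,0,0,0,0,1,0,3,0,0,0,0,0,0,0]
Step 25: insert c at [11, 20] -> counters=[0,0,0,0,0,0,0,0,0,0,2,4,2,1,0,0,0,0,1,0,4,0,0,0,0,0,0,0]
Step 26: insert n at [10, 12] -> counters=[0,0,0,0,0,0,0,0,0,0,3,4,3,1,0,0,0,0,1,0,4,0,0,0,0,0,0,0]
Step 27: insert c at [11, 20] -> counters=[0,0,0,0,0,0,0,0,0,0,3,5,3,1,0,0,0,0,1,0,5,0,0,0,0,0,0,0]
Final counters=[0,0,0,0,0,0,0,0,0,0,3,5,3,1,0,0,0,0,1,0,5,0,0,0,0,0,0,0] -> counters[18]=1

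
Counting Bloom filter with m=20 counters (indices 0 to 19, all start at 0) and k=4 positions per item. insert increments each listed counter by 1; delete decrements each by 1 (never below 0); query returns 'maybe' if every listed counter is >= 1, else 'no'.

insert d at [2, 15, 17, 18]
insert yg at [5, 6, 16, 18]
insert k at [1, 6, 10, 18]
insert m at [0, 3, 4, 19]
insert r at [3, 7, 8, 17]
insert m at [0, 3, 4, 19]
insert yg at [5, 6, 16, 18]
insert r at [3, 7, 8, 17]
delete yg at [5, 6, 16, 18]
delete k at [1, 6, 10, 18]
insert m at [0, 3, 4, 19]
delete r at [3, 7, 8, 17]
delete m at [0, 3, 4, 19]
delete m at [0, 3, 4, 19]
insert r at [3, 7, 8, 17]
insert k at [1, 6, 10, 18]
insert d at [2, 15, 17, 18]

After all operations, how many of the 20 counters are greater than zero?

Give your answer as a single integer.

Step 1: insert d at [2, 15, 17, 18] -> counters=[0,0,1,0,0,0,0,0,0,0,0,0,0,0,0,1,0,1,1,0]
Step 2: insert yg at [5, 6, 16, 18] -> counters=[0,0,1,0,0,1,1,0,0,0,0,0,0,0,0,1,1,1,2,0]
Step 3: insert k at [1, 6, 10, 18] -> counters=[0,1,1,0,0,1,2,0,0,0,1,0,0,0,0,1,1,1,3,0]
Step 4: insert m at [0, 3, 4, 19] -> counters=[1,1,1,1,1,1,2,0,0,0,1,0,0,0,0,1,1,1,3,1]
Step 5: insert r at [3, 7, 8, 17] -> counters=[1,1,1,2,1,1,2,1,1,0,1,0,0,0,0,1,1,2,3,1]
Step 6: insert m at [0, 3, 4, 19] -> counters=[2,1,1,3,2,1,2,1,1,0,1,0,0,0,0,1,1,2,3,2]
Step 7: insert yg at [5, 6, 16, 18] -> counters=[2,1,1,3,2,2,3,1,1,0,1,0,0,0,0,1,2,2,4,2]
Step 8: insert r at [3, 7, 8, 17] -> counters=[2,1,1,4,2,2,3,2,2,0,1,0,0,0,0,1,2,3,4,2]
Step 9: delete yg at [5, 6, 16, 18] -> counters=[2,1,1,4,2,1,2,2,2,0,1,0,0,0,0,1,1,3,3,2]
Step 10: delete k at [1, 6, 10, 18] -> counters=[2,0,1,4,2,1,1,2,2,0,0,0,0,0,0,1,1,3,2,2]
Step 11: insert m at [0, 3, 4, 19] -> counters=[3,0,1,5,3,1,1,2,2,0,0,0,0,0,0,1,1,3,2,3]
Step 12: delete r at [3, 7, 8, 17] -> counters=[3,0,1,4,3,1,1,1,1,0,0,0,0,0,0,1,1,2,2,3]
Step 13: delete m at [0, 3, 4, 19] -> counters=[2,0,1,3,2,1,1,1,1,0,0,0,0,0,0,1,1,2,2,2]
Step 14: delete m at [0, 3, 4, 19] -> counters=[1,0,1,2,1,1,1,1,1,0,0,0,0,0,0,1,1,2,2,1]
Step 15: insert r at [3, 7, 8, 17] -> counters=[1,0,1,3,1,1,1,2,2,0,0,0,0,0,0,1,1,3,2,1]
Step 16: insert k at [1, 6, 10, 18] -> counters=[1,1,1,3,1,1,2,2,2,0,1,0,0,0,0,1,1,3,3,1]
Step 17: insert d at [2, 15, 17, 18] -> counters=[1,1,2,3,1,1,2,2,2,0,1,0,0,0,0,2,1,4,4,1]
Final counters=[1,1,2,3,1,1,2,2,2,0,1,0,0,0,0,2,1,4,4,1] -> 15 nonzero

Answer: 15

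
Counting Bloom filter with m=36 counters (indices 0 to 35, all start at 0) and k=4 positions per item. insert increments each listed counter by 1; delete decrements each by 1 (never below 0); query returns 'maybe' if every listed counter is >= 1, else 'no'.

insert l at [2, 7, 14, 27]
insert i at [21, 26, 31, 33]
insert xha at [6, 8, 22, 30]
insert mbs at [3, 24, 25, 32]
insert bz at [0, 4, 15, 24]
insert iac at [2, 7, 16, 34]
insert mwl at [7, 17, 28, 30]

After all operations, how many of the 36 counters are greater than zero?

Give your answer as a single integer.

Answer: 23

Derivation:
Step 1: insert l at [2, 7, 14, 27] -> counters=[0,0,1,0,0,0,0,1,0,0,0,0,0,0,1,0,0,0,0,0,0,0,0,0,0,0,0,1,0,0,0,0,0,0,0,0]
Step 2: insert i at [21, 26, 31, 33] -> counters=[0,0,1,0,0,0,0,1,0,0,0,0,0,0,1,0,0,0,0,0,0,1,0,0,0,0,1,1,0,0,0,1,0,1,0,0]
Step 3: insert xha at [6, 8, 22, 30] -> counters=[0,0,1,0,0,0,1,1,1,0,0,0,0,0,1,0,0,0,0,0,0,1,1,0,0,0,1,1,0,0,1,1,0,1,0,0]
Step 4: insert mbs at [3, 24, 25, 32] -> counters=[0,0,1,1,0,0,1,1,1,0,0,0,0,0,1,0,0,0,0,0,0,1,1,0,1,1,1,1,0,0,1,1,1,1,0,0]
Step 5: insert bz at [0, 4, 15, 24] -> counters=[1,0,1,1,1,0,1,1,1,0,0,0,0,0,1,1,0,0,0,0,0,1,1,0,2,1,1,1,0,0,1,1,1,1,0,0]
Step 6: insert iac at [2, 7, 16, 34] -> counters=[1,0,2,1,1,0,1,2,1,0,0,0,0,0,1,1,1,0,0,0,0,1,1,0,2,1,1,1,0,0,1,1,1,1,1,0]
Step 7: insert mwl at [7, 17, 28, 30] -> counters=[1,0,2,1,1,0,1,3,1,0,0,0,0,0,1,1,1,1,0,0,0,1,1,0,2,1,1,1,1,0,2,1,1,1,1,0]
Final counters=[1,0,2,1,1,0,1,3,1,0,0,0,0,0,1,1,1,1,0,0,0,1,1,0,2,1,1,1,1,0,2,1,1,1,1,0] -> 23 nonzero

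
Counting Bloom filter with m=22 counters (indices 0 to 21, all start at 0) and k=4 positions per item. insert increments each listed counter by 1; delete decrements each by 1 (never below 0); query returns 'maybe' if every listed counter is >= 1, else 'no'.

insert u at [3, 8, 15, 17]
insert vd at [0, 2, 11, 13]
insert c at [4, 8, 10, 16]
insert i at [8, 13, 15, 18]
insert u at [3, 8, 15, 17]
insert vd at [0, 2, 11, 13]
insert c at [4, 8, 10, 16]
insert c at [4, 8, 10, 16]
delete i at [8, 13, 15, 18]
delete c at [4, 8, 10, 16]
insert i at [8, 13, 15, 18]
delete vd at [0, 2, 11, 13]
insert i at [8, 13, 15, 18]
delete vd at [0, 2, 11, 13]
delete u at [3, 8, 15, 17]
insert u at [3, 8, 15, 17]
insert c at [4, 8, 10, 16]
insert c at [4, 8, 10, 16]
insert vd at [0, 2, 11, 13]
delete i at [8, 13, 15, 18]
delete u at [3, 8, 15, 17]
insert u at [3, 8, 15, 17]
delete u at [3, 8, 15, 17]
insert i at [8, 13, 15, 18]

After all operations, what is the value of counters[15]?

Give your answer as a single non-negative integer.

Step 1: insert u at [3, 8, 15, 17] -> counters=[0,0,0,1,0,0,0,0,1,0,0,0,0,0,0,1,0,1,0,0,0,0]
Step 2: insert vd at [0, 2, 11, 13] -> counters=[1,0,1,1,0,0,0,0,1,0,0,1,0,1,0,1,0,1,0,0,0,0]
Step 3: insert c at [4, 8, 10, 16] -> counters=[1,0,1,1,1,0,0,0,2,0,1,1,0,1,0,1,1,1,0,0,0,0]
Step 4: insert i at [8, 13, 15, 18] -> counters=[1,0,1,1,1,0,0,0,3,0,1,1,0,2,0,2,1,1,1,0,0,0]
Step 5: insert u at [3, 8, 15, 17] -> counters=[1,0,1,2,1,0,0,0,4,0,1,1,0,2,0,3,1,2,1,0,0,0]
Step 6: insert vd at [0, 2, 11, 13] -> counters=[2,0,2,2,1,0,0,0,4,0,1,2,0,3,0,3,1,2,1,0,0,0]
Step 7: insert c at [4, 8, 10, 16] -> counters=[2,0,2,2,2,0,0,0,5,0,2,2,0,3,0,3,2,2,1,0,0,0]
Step 8: insert c at [4, 8, 10, 16] -> counters=[2,0,2,2,3,0,0,0,6,0,3,2,0,3,0,3,3,2,1,0,0,0]
Step 9: delete i at [8, 13, 15, 18] -> counters=[2,0,2,2,3,0,0,0,5,0,3,2,0,2,0,2,3,2,0,0,0,0]
Step 10: delete c at [4, 8, 10, 16] -> counters=[2,0,2,2,2,0,0,0,4,0,2,2,0,2,0,2,2,2,0,0,0,0]
Step 11: insert i at [8, 13, 15, 18] -> counters=[2,0,2,2,2,0,0,0,5,0,2,2,0,3,0,3,2,2,1,0,0,0]
Step 12: delete vd at [0, 2, 11, 13] -> counters=[1,0,1,2,2,0,0,0,5,0,2,1,0,2,0,3,2,2,1,0,0,0]
Step 13: insert i at [8, 13, 15, 18] -> counters=[1,0,1,2,2,0,0,0,6,0,2,1,0,3,0,4,2,2,2,0,0,0]
Step 14: delete vd at [0, 2, 11, 13] -> counters=[0,0,0,2,2,0,0,0,6,0,2,0,0,2,0,4,2,2,2,0,0,0]
Step 15: delete u at [3, 8, 15, 17] -> counters=[0,0,0,1,2,0,0,0,5,0,2,0,0,2,0,3,2,1,2,0,0,0]
Step 16: insert u at [3, 8, 15, 17] -> counters=[0,0,0,2,2,0,0,0,6,0,2,0,0,2,0,4,2,2,2,0,0,0]
Step 17: insert c at [4, 8, 10, 16] -> counters=[0,0,0,2,3,0,0,0,7,0,3,0,0,2,0,4,3,2,2,0,0,0]
Step 18: insert c at [4, 8, 10, 16] -> counters=[0,0,0,2,4,0,0,0,8,0,4,0,0,2,0,4,4,2,2,0,0,0]
Step 19: insert vd at [0, 2, 11, 13] -> counters=[1,0,1,2,4,0,0,0,8,0,4,1,0,3,0,4,4,2,2,0,0,0]
Step 20: delete i at [8, 13, 15, 18] -> counters=[1,0,1,2,4,0,0,0,7,0,4,1,0,2,0,3,4,2,1,0,0,0]
Step 21: delete u at [3, 8, 15, 17] -> counters=[1,0,1,1,4,0,0,0,6,0,4,1,0,2,0,2,4,1,1,0,0,0]
Step 22: insert u at [3, 8, 15, 17] -> counters=[1,0,1,2,4,0,0,0,7,0,4,1,0,2,0,3,4,2,1,0,0,0]
Step 23: delete u at [3, 8, 15, 17] -> counters=[1,0,1,1,4,0,0,0,6,0,4,1,0,2,0,2,4,1,1,0,0,0]
Step 24: insert i at [8, 13, 15, 18] -> counters=[1,0,1,1,4,0,0,0,7,0,4,1,0,3,0,3,4,1,2,0,0,0]
Final counters=[1,0,1,1,4,0,0,0,7,0,4,1,0,3,0,3,4,1,2,0,0,0] -> counters[15]=3

Answer: 3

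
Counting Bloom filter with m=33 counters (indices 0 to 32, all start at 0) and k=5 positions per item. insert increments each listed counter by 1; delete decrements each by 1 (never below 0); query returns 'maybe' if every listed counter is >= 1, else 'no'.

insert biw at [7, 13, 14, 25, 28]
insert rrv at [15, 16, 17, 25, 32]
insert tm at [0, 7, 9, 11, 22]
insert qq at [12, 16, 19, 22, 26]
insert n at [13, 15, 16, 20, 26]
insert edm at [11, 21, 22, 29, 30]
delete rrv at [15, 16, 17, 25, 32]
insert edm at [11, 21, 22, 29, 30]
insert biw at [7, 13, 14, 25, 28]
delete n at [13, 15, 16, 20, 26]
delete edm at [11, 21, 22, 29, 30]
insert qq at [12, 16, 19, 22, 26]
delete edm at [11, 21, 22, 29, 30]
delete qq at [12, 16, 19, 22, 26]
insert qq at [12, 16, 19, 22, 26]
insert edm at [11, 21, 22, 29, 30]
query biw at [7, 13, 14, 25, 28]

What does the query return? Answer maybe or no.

Answer: maybe

Derivation:
Step 1: insert biw at [7, 13, 14, 25, 28] -> counters=[0,0,0,0,0,0,0,1,0,0,0,0,0,1,1,0,0,0,0,0,0,0,0,0,0,1,0,0,1,0,0,0,0]
Step 2: insert rrv at [15, 16, 17, 25, 32] -> counters=[0,0,0,0,0,0,0,1,0,0,0,0,0,1,1,1,1,1,0,0,0,0,0,0,0,2,0,0,1,0,0,0,1]
Step 3: insert tm at [0, 7, 9, 11, 22] -> counters=[1,0,0,0,0,0,0,2,0,1,0,1,0,1,1,1,1,1,0,0,0,0,1,0,0,2,0,0,1,0,0,0,1]
Step 4: insert qq at [12, 16, 19, 22, 26] -> counters=[1,0,0,0,0,0,0,2,0,1,0,1,1,1,1,1,2,1,0,1,0,0,2,0,0,2,1,0,1,0,0,0,1]
Step 5: insert n at [13, 15, 16, 20, 26] -> counters=[1,0,0,0,0,0,0,2,0,1,0,1,1,2,1,2,3,1,0,1,1,0,2,0,0,2,2,0,1,0,0,0,1]
Step 6: insert edm at [11, 21, 22, 29, 30] -> counters=[1,0,0,0,0,0,0,2,0,1,0,2,1,2,1,2,3,1,0,1,1,1,3,0,0,2,2,0,1,1,1,0,1]
Step 7: delete rrv at [15, 16, 17, 25, 32] -> counters=[1,0,0,0,0,0,0,2,0,1,0,2,1,2,1,1,2,0,0,1,1,1,3,0,0,1,2,0,1,1,1,0,0]
Step 8: insert edm at [11, 21, 22, 29, 30] -> counters=[1,0,0,0,0,0,0,2,0,1,0,3,1,2,1,1,2,0,0,1,1,2,4,0,0,1,2,0,1,2,2,0,0]
Step 9: insert biw at [7, 13, 14, 25, 28] -> counters=[1,0,0,0,0,0,0,3,0,1,0,3,1,3,2,1,2,0,0,1,1,2,4,0,0,2,2,0,2,2,2,0,0]
Step 10: delete n at [13, 15, 16, 20, 26] -> counters=[1,0,0,0,0,0,0,3,0,1,0,3,1,2,2,0,1,0,0,1,0,2,4,0,0,2,1,0,2,2,2,0,0]
Step 11: delete edm at [11, 21, 22, 29, 30] -> counters=[1,0,0,0,0,0,0,3,0,1,0,2,1,2,2,0,1,0,0,1,0,1,3,0,0,2,1,0,2,1,1,0,0]
Step 12: insert qq at [12, 16, 19, 22, 26] -> counters=[1,0,0,0,0,0,0,3,0,1,0,2,2,2,2,0,2,0,0,2,0,1,4,0,0,2,2,0,2,1,1,0,0]
Step 13: delete edm at [11, 21, 22, 29, 30] -> counters=[1,0,0,0,0,0,0,3,0,1,0,1,2,2,2,0,2,0,0,2,0,0,3,0,0,2,2,0,2,0,0,0,0]
Step 14: delete qq at [12, 16, 19, 22, 26] -> counters=[1,0,0,0,0,0,0,3,0,1,0,1,1,2,2,0,1,0,0,1,0,0,2,0,0,2,1,0,2,0,0,0,0]
Step 15: insert qq at [12, 16, 19, 22, 26] -> counters=[1,0,0,0,0,0,0,3,0,1,0,1,2,2,2,0,2,0,0,2,0,0,3,0,0,2,2,0,2,0,0,0,0]
Step 16: insert edm at [11, 21, 22, 29, 30] -> counters=[1,0,0,0,0,0,0,3,0,1,0,2,2,2,2,0,2,0,0,2,0,1,4,0,0,2,2,0,2,1,1,0,0]
Query biw: check counters[7]=3 counters[13]=2 counters[14]=2 counters[25]=2 counters[28]=2 -> maybe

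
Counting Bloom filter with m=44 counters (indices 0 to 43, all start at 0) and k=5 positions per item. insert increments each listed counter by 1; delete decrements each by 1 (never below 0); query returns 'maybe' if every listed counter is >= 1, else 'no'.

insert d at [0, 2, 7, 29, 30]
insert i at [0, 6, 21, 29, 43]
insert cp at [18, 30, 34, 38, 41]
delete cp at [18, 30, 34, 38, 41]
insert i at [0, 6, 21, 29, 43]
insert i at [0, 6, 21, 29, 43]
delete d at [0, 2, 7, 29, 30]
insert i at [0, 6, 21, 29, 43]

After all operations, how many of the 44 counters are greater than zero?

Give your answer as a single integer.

Step 1: insert d at [0, 2, 7, 29, 30] -> counters=[1,0,1,0,0,0,0,1,0,0,0,0,0,0,0,0,0,0,0,0,0,0,0,0,0,0,0,0,0,1,1,0,0,0,0,0,0,0,0,0,0,0,0,0]
Step 2: insert i at [0, 6, 21, 29, 43] -> counters=[2,0,1,0,0,0,1,1,0,0,0,0,0,0,0,0,0,0,0,0,0,1,0,0,0,0,0,0,0,2,1,0,0,0,0,0,0,0,0,0,0,0,0,1]
Step 3: insert cp at [18, 30, 34, 38, 41] -> counters=[2,0,1,0,0,0,1,1,0,0,0,0,0,0,0,0,0,0,1,0,0,1,0,0,0,0,0,0,0,2,2,0,0,0,1,0,0,0,1,0,0,1,0,1]
Step 4: delete cp at [18, 30, 34, 38, 41] -> counters=[2,0,1,0,0,0,1,1,0,0,0,0,0,0,0,0,0,0,0,0,0,1,0,0,0,0,0,0,0,2,1,0,0,0,0,0,0,0,0,0,0,0,0,1]
Step 5: insert i at [0, 6, 21, 29, 43] -> counters=[3,0,1,0,0,0,2,1,0,0,0,0,0,0,0,0,0,0,0,0,0,2,0,0,0,0,0,0,0,3,1,0,0,0,0,0,0,0,0,0,0,0,0,2]
Step 6: insert i at [0, 6, 21, 29, 43] -> counters=[4,0,1,0,0,0,3,1,0,0,0,0,0,0,0,0,0,0,0,0,0,3,0,0,0,0,0,0,0,4,1,0,0,0,0,0,0,0,0,0,0,0,0,3]
Step 7: delete d at [0, 2, 7, 29, 30] -> counters=[3,0,0,0,0,0,3,0,0,0,0,0,0,0,0,0,0,0,0,0,0,3,0,0,0,0,0,0,0,3,0,0,0,0,0,0,0,0,0,0,0,0,0,3]
Step 8: insert i at [0, 6, 21, 29, 43] -> counters=[4,0,0,0,0,0,4,0,0,0,0,0,0,0,0,0,0,0,0,0,0,4,0,0,0,0,0,0,0,4,0,0,0,0,0,0,0,0,0,0,0,0,0,4]
Final counters=[4,0,0,0,0,0,4,0,0,0,0,0,0,0,0,0,0,0,0,0,0,4,0,0,0,0,0,0,0,4,0,0,0,0,0,0,0,0,0,0,0,0,0,4] -> 5 nonzero

Answer: 5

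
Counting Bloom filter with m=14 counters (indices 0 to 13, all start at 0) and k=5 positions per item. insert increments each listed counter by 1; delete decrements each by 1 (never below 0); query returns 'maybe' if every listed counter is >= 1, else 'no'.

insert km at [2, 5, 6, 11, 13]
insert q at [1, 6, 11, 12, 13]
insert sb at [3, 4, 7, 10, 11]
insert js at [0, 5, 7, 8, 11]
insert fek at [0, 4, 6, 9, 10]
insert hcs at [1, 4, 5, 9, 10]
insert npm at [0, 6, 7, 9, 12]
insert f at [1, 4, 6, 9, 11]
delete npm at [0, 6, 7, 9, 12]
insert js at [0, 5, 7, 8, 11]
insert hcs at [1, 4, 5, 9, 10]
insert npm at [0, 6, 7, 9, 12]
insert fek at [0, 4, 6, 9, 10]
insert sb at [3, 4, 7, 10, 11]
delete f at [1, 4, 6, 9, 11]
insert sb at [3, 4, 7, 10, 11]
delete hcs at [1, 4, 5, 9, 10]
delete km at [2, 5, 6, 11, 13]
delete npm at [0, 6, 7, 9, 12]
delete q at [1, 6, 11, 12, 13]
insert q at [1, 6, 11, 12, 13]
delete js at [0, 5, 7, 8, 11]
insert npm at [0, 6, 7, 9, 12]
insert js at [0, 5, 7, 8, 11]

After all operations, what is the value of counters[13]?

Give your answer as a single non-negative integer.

Answer: 1

Derivation:
Step 1: insert km at [2, 5, 6, 11, 13] -> counters=[0,0,1,0,0,1,1,0,0,0,0,1,0,1]
Step 2: insert q at [1, 6, 11, 12, 13] -> counters=[0,1,1,0,0,1,2,0,0,0,0,2,1,2]
Step 3: insert sb at [3, 4, 7, 10, 11] -> counters=[0,1,1,1,1,1,2,1,0,0,1,3,1,2]
Step 4: insert js at [0, 5, 7, 8, 11] -> counters=[1,1,1,1,1,2,2,2,1,0,1,4,1,2]
Step 5: insert fek at [0, 4, 6, 9, 10] -> counters=[2,1,1,1,2,2,3,2,1,1,2,4,1,2]
Step 6: insert hcs at [1, 4, 5, 9, 10] -> counters=[2,2,1,1,3,3,3,2,1,2,3,4,1,2]
Step 7: insert npm at [0, 6, 7, 9, 12] -> counters=[3,2,1,1,3,3,4,3,1,3,3,4,2,2]
Step 8: insert f at [1, 4, 6, 9, 11] -> counters=[3,3,1,1,4,3,5,3,1,4,3,5,2,2]
Step 9: delete npm at [0, 6, 7, 9, 12] -> counters=[2,3,1,1,4,3,4,2,1,3,3,5,1,2]
Step 10: insert js at [0, 5, 7, 8, 11] -> counters=[3,3,1,1,4,4,4,3,2,3,3,6,1,2]
Step 11: insert hcs at [1, 4, 5, 9, 10] -> counters=[3,4,1,1,5,5,4,3,2,4,4,6,1,2]
Step 12: insert npm at [0, 6, 7, 9, 12] -> counters=[4,4,1,1,5,5,5,4,2,5,4,6,2,2]
Step 13: insert fek at [0, 4, 6, 9, 10] -> counters=[5,4,1,1,6,5,6,4,2,6,5,6,2,2]
Step 14: insert sb at [3, 4, 7, 10, 11] -> counters=[5,4,1,2,7,5,6,5,2,6,6,7,2,2]
Step 15: delete f at [1, 4, 6, 9, 11] -> counters=[5,3,1,2,6,5,5,5,2,5,6,6,2,2]
Step 16: insert sb at [3, 4, 7, 10, 11] -> counters=[5,3,1,3,7,5,5,6,2,5,7,7,2,2]
Step 17: delete hcs at [1, 4, 5, 9, 10] -> counters=[5,2,1,3,6,4,5,6,2,4,6,7,2,2]
Step 18: delete km at [2, 5, 6, 11, 13] -> counters=[5,2,0,3,6,3,4,6,2,4,6,6,2,1]
Step 19: delete npm at [0, 6, 7, 9, 12] -> counters=[4,2,0,3,6,3,3,5,2,3,6,6,1,1]
Step 20: delete q at [1, 6, 11, 12, 13] -> counters=[4,1,0,3,6,3,2,5,2,3,6,5,0,0]
Step 21: insert q at [1, 6, 11, 12, 13] -> counters=[4,2,0,3,6,3,3,5,2,3,6,6,1,1]
Step 22: delete js at [0, 5, 7, 8, 11] -> counters=[3,2,0,3,6,2,3,4,1,3,6,5,1,1]
Step 23: insert npm at [0, 6, 7, 9, 12] -> counters=[4,2,0,3,6,2,4,5,1,4,6,5,2,1]
Step 24: insert js at [0, 5, 7, 8, 11] -> counters=[5,2,0,3,6,3,4,6,2,4,6,6,2,1]
Final counters=[5,2,0,3,6,3,4,6,2,4,6,6,2,1] -> counters[13]=1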